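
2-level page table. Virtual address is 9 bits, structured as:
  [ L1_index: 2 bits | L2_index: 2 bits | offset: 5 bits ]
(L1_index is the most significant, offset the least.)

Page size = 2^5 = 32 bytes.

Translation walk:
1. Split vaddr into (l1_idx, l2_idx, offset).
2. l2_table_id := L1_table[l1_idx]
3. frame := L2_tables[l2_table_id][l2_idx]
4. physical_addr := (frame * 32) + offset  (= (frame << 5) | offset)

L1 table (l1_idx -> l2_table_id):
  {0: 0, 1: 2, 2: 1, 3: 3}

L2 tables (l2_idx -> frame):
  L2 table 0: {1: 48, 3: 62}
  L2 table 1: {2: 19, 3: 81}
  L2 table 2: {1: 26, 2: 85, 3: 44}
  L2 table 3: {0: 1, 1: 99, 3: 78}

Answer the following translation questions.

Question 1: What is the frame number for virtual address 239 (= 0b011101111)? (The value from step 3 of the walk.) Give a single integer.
vaddr = 239: l1_idx=1, l2_idx=3
L1[1] = 2; L2[2][3] = 44

Answer: 44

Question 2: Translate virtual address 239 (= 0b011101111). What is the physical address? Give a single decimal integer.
Answer: 1423

Derivation:
vaddr = 239 = 0b011101111
Split: l1_idx=1, l2_idx=3, offset=15
L1[1] = 2
L2[2][3] = 44
paddr = 44 * 32 + 15 = 1423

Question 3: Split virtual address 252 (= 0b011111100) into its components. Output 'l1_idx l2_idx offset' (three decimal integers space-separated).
Answer: 1 3 28

Derivation:
vaddr = 252 = 0b011111100
  top 2 bits -> l1_idx = 1
  next 2 bits -> l2_idx = 3
  bottom 5 bits -> offset = 28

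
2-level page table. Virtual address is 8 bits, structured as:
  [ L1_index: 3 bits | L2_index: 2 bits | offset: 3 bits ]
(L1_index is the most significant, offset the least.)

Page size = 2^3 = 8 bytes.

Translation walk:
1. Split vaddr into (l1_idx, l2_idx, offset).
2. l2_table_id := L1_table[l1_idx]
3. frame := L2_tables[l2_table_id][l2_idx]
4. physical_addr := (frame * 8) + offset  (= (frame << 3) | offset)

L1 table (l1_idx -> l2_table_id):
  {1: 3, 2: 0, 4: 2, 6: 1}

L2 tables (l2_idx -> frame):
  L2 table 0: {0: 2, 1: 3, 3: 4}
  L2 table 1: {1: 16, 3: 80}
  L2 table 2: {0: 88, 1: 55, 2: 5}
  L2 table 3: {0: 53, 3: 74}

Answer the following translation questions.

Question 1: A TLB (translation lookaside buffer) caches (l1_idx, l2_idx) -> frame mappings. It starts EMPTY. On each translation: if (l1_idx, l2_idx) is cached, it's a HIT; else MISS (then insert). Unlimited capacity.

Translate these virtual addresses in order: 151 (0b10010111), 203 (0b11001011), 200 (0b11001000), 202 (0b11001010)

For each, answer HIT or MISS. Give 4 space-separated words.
Answer: MISS MISS HIT HIT

Derivation:
vaddr=151: (4,2) not in TLB -> MISS, insert
vaddr=203: (6,1) not in TLB -> MISS, insert
vaddr=200: (6,1) in TLB -> HIT
vaddr=202: (6,1) in TLB -> HIT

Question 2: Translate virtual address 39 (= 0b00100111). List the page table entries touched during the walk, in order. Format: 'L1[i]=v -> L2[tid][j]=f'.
Answer: L1[1]=3 -> L2[3][0]=53

Derivation:
vaddr = 39 = 0b00100111
Split: l1_idx=1, l2_idx=0, offset=7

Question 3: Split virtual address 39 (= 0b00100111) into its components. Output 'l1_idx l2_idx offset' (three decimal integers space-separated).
vaddr = 39 = 0b00100111
  top 3 bits -> l1_idx = 1
  next 2 bits -> l2_idx = 0
  bottom 3 bits -> offset = 7

Answer: 1 0 7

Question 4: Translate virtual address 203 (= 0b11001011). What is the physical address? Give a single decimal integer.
Answer: 131

Derivation:
vaddr = 203 = 0b11001011
Split: l1_idx=6, l2_idx=1, offset=3
L1[6] = 1
L2[1][1] = 16
paddr = 16 * 8 + 3 = 131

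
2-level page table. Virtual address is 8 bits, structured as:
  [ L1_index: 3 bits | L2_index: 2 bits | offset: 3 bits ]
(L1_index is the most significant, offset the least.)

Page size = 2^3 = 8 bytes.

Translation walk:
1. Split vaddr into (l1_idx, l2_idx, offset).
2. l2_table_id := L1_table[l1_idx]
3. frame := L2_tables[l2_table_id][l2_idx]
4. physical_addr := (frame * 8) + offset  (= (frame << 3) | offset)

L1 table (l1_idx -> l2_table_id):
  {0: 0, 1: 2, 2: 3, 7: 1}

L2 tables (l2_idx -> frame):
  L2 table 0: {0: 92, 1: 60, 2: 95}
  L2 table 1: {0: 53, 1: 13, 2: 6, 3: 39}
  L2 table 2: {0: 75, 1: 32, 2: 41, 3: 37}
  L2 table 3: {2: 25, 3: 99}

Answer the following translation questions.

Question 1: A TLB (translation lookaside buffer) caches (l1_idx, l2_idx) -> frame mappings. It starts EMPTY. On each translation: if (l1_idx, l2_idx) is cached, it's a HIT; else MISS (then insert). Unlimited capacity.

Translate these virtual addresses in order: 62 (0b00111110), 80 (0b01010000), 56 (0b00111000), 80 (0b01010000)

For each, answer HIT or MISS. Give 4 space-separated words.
Answer: MISS MISS HIT HIT

Derivation:
vaddr=62: (1,3) not in TLB -> MISS, insert
vaddr=80: (2,2) not in TLB -> MISS, insert
vaddr=56: (1,3) in TLB -> HIT
vaddr=80: (2,2) in TLB -> HIT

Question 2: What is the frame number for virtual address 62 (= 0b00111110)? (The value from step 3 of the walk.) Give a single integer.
Answer: 37

Derivation:
vaddr = 62: l1_idx=1, l2_idx=3
L1[1] = 2; L2[2][3] = 37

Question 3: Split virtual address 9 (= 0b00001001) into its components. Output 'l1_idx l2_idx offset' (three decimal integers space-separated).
vaddr = 9 = 0b00001001
  top 3 bits -> l1_idx = 0
  next 2 bits -> l2_idx = 1
  bottom 3 bits -> offset = 1

Answer: 0 1 1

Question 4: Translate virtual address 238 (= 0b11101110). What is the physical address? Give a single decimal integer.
Answer: 110

Derivation:
vaddr = 238 = 0b11101110
Split: l1_idx=7, l2_idx=1, offset=6
L1[7] = 1
L2[1][1] = 13
paddr = 13 * 8 + 6 = 110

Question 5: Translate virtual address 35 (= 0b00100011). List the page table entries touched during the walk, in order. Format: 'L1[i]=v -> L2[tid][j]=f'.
Answer: L1[1]=2 -> L2[2][0]=75

Derivation:
vaddr = 35 = 0b00100011
Split: l1_idx=1, l2_idx=0, offset=3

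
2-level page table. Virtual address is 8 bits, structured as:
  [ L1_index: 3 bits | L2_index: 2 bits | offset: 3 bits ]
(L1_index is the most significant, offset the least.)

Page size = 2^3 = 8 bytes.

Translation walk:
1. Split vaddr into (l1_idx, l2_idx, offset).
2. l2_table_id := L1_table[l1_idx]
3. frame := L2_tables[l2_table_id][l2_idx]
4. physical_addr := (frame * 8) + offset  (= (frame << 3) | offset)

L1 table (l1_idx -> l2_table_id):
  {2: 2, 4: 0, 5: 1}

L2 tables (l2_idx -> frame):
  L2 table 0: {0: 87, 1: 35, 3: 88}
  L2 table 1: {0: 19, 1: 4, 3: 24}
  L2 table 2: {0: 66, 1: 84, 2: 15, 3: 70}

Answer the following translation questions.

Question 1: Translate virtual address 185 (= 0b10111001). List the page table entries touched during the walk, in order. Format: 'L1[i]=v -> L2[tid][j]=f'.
Answer: L1[5]=1 -> L2[1][3]=24

Derivation:
vaddr = 185 = 0b10111001
Split: l1_idx=5, l2_idx=3, offset=1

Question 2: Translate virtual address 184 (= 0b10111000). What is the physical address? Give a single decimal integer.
Answer: 192

Derivation:
vaddr = 184 = 0b10111000
Split: l1_idx=5, l2_idx=3, offset=0
L1[5] = 1
L2[1][3] = 24
paddr = 24 * 8 + 0 = 192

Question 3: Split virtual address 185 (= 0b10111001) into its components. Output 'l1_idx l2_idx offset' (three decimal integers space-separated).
Answer: 5 3 1

Derivation:
vaddr = 185 = 0b10111001
  top 3 bits -> l1_idx = 5
  next 2 bits -> l2_idx = 3
  bottom 3 bits -> offset = 1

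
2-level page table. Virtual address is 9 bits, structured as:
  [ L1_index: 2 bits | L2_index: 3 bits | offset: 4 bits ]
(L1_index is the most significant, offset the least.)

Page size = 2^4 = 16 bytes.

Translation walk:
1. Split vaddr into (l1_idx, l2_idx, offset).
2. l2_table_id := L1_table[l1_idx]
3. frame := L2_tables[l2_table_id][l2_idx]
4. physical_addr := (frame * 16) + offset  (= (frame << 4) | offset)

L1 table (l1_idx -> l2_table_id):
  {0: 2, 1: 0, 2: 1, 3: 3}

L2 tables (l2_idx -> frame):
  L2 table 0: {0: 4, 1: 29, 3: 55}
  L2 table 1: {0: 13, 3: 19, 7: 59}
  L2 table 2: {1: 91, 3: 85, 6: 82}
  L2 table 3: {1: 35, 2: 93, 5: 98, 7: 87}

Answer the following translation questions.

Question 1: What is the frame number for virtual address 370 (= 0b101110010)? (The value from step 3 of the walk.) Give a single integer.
Answer: 59

Derivation:
vaddr = 370: l1_idx=2, l2_idx=7
L1[2] = 1; L2[1][7] = 59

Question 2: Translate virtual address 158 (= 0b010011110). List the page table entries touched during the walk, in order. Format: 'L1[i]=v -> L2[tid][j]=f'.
Answer: L1[1]=0 -> L2[0][1]=29

Derivation:
vaddr = 158 = 0b010011110
Split: l1_idx=1, l2_idx=1, offset=14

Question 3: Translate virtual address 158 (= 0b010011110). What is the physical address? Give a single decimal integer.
Answer: 478

Derivation:
vaddr = 158 = 0b010011110
Split: l1_idx=1, l2_idx=1, offset=14
L1[1] = 0
L2[0][1] = 29
paddr = 29 * 16 + 14 = 478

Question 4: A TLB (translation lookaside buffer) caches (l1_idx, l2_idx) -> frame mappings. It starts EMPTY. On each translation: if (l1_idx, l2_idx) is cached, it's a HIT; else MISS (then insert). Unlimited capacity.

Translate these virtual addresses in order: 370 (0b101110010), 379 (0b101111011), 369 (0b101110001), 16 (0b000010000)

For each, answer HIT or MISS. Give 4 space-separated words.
Answer: MISS HIT HIT MISS

Derivation:
vaddr=370: (2,7) not in TLB -> MISS, insert
vaddr=379: (2,7) in TLB -> HIT
vaddr=369: (2,7) in TLB -> HIT
vaddr=16: (0,1) not in TLB -> MISS, insert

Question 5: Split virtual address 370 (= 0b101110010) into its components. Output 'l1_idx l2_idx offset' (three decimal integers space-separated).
Answer: 2 7 2

Derivation:
vaddr = 370 = 0b101110010
  top 2 bits -> l1_idx = 2
  next 3 bits -> l2_idx = 7
  bottom 4 bits -> offset = 2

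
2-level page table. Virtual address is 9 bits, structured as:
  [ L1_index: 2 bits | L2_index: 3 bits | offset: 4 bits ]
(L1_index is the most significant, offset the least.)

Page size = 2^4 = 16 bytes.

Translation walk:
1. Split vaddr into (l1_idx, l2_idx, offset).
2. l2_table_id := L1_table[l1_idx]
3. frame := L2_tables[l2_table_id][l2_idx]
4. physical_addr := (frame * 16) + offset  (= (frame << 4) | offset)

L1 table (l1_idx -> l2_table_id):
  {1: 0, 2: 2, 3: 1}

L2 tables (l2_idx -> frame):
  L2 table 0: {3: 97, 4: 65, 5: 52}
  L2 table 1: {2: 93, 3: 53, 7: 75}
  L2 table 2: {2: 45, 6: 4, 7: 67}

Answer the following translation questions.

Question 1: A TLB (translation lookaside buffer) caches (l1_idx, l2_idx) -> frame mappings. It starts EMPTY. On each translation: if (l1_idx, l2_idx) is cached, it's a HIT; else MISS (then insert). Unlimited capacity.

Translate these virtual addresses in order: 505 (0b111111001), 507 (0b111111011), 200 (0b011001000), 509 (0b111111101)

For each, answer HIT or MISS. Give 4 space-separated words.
vaddr=505: (3,7) not in TLB -> MISS, insert
vaddr=507: (3,7) in TLB -> HIT
vaddr=200: (1,4) not in TLB -> MISS, insert
vaddr=509: (3,7) in TLB -> HIT

Answer: MISS HIT MISS HIT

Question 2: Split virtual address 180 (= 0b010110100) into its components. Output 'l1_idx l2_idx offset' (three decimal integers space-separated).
Answer: 1 3 4

Derivation:
vaddr = 180 = 0b010110100
  top 2 bits -> l1_idx = 1
  next 3 bits -> l2_idx = 3
  bottom 4 bits -> offset = 4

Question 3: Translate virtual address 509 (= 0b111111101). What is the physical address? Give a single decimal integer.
Answer: 1213

Derivation:
vaddr = 509 = 0b111111101
Split: l1_idx=3, l2_idx=7, offset=13
L1[3] = 1
L2[1][7] = 75
paddr = 75 * 16 + 13 = 1213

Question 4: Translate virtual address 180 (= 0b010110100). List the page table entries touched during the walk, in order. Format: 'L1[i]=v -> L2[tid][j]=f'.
Answer: L1[1]=0 -> L2[0][3]=97

Derivation:
vaddr = 180 = 0b010110100
Split: l1_idx=1, l2_idx=3, offset=4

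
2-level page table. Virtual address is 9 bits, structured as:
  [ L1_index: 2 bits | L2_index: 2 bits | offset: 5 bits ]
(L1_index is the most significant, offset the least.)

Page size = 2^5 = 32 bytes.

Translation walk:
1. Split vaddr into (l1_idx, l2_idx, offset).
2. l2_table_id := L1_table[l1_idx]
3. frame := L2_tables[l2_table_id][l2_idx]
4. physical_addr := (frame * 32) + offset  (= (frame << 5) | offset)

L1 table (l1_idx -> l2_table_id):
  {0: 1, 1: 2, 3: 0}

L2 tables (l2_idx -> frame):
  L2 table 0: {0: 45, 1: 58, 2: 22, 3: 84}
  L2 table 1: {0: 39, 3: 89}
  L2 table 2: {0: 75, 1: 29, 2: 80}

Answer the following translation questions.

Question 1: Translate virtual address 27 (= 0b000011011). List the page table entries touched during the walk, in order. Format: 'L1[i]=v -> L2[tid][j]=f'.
Answer: L1[0]=1 -> L2[1][0]=39

Derivation:
vaddr = 27 = 0b000011011
Split: l1_idx=0, l2_idx=0, offset=27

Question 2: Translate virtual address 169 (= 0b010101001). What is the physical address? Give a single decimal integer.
Answer: 937

Derivation:
vaddr = 169 = 0b010101001
Split: l1_idx=1, l2_idx=1, offset=9
L1[1] = 2
L2[2][1] = 29
paddr = 29 * 32 + 9 = 937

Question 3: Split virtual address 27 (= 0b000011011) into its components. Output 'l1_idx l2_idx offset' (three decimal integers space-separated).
vaddr = 27 = 0b000011011
  top 2 bits -> l1_idx = 0
  next 2 bits -> l2_idx = 0
  bottom 5 bits -> offset = 27

Answer: 0 0 27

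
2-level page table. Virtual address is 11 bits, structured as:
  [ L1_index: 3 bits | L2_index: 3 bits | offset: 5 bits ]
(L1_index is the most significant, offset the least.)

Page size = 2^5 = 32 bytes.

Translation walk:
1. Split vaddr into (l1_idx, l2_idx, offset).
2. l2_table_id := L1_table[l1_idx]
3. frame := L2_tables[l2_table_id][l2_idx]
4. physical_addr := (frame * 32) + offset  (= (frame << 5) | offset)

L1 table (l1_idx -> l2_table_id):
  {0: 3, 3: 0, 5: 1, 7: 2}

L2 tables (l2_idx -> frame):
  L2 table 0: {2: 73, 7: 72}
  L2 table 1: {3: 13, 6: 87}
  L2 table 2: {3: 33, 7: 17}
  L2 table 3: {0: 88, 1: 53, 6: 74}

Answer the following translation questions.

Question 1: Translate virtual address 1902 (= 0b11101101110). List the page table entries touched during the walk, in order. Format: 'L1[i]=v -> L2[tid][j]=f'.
Answer: L1[7]=2 -> L2[2][3]=33

Derivation:
vaddr = 1902 = 0b11101101110
Split: l1_idx=7, l2_idx=3, offset=14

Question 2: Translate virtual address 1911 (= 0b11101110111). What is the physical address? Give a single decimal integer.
vaddr = 1911 = 0b11101110111
Split: l1_idx=7, l2_idx=3, offset=23
L1[7] = 2
L2[2][3] = 33
paddr = 33 * 32 + 23 = 1079

Answer: 1079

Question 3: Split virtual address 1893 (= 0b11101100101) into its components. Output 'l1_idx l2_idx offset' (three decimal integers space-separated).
Answer: 7 3 5

Derivation:
vaddr = 1893 = 0b11101100101
  top 3 bits -> l1_idx = 7
  next 3 bits -> l2_idx = 3
  bottom 5 bits -> offset = 5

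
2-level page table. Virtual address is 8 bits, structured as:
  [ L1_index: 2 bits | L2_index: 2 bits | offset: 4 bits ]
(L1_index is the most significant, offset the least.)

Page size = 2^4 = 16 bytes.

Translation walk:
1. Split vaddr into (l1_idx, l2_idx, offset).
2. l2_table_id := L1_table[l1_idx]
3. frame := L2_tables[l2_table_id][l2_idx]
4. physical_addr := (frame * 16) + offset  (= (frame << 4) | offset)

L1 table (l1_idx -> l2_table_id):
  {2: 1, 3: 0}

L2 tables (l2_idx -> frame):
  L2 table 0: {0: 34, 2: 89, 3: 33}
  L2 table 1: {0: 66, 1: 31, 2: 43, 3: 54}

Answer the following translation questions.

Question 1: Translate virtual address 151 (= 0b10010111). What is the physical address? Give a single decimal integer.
vaddr = 151 = 0b10010111
Split: l1_idx=2, l2_idx=1, offset=7
L1[2] = 1
L2[1][1] = 31
paddr = 31 * 16 + 7 = 503

Answer: 503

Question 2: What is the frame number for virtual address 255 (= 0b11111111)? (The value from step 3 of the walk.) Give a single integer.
Answer: 33

Derivation:
vaddr = 255: l1_idx=3, l2_idx=3
L1[3] = 0; L2[0][3] = 33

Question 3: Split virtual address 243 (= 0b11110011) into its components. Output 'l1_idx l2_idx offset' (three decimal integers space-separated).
Answer: 3 3 3

Derivation:
vaddr = 243 = 0b11110011
  top 2 bits -> l1_idx = 3
  next 2 bits -> l2_idx = 3
  bottom 4 bits -> offset = 3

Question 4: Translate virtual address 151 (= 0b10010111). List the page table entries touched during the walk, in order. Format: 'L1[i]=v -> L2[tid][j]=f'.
vaddr = 151 = 0b10010111
Split: l1_idx=2, l2_idx=1, offset=7

Answer: L1[2]=1 -> L2[1][1]=31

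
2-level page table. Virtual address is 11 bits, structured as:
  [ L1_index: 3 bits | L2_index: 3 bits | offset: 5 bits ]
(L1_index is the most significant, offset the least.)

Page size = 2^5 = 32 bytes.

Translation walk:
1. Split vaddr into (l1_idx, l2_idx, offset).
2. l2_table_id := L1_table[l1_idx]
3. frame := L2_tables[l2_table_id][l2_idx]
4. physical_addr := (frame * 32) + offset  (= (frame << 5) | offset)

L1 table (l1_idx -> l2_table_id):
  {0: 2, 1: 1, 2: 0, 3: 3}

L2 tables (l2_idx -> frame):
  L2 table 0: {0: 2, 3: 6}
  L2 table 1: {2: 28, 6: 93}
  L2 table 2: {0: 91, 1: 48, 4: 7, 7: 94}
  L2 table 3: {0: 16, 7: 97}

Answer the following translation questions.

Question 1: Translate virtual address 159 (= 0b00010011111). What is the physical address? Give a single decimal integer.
vaddr = 159 = 0b00010011111
Split: l1_idx=0, l2_idx=4, offset=31
L1[0] = 2
L2[2][4] = 7
paddr = 7 * 32 + 31 = 255

Answer: 255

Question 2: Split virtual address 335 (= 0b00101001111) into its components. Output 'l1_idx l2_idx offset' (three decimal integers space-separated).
Answer: 1 2 15

Derivation:
vaddr = 335 = 0b00101001111
  top 3 bits -> l1_idx = 1
  next 3 bits -> l2_idx = 2
  bottom 5 bits -> offset = 15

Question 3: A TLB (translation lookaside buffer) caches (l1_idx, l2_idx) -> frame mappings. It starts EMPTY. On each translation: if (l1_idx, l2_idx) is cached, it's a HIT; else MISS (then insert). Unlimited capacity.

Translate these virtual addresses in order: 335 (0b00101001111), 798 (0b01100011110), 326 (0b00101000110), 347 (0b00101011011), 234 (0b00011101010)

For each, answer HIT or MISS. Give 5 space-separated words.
vaddr=335: (1,2) not in TLB -> MISS, insert
vaddr=798: (3,0) not in TLB -> MISS, insert
vaddr=326: (1,2) in TLB -> HIT
vaddr=347: (1,2) in TLB -> HIT
vaddr=234: (0,7) not in TLB -> MISS, insert

Answer: MISS MISS HIT HIT MISS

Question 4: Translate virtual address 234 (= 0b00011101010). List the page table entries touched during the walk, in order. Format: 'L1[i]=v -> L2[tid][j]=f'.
vaddr = 234 = 0b00011101010
Split: l1_idx=0, l2_idx=7, offset=10

Answer: L1[0]=2 -> L2[2][7]=94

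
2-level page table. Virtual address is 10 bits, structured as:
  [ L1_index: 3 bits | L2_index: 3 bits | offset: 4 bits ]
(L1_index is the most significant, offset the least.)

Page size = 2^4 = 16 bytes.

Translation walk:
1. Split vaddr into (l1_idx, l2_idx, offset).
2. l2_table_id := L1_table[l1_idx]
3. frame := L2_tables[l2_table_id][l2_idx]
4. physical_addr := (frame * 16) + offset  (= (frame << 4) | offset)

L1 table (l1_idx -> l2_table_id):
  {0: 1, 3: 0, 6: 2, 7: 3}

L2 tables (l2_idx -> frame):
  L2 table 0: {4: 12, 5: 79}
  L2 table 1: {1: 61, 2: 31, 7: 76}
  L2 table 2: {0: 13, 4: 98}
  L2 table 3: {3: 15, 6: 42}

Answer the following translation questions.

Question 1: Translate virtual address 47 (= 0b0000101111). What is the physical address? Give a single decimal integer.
Answer: 511

Derivation:
vaddr = 47 = 0b0000101111
Split: l1_idx=0, l2_idx=2, offset=15
L1[0] = 1
L2[1][2] = 31
paddr = 31 * 16 + 15 = 511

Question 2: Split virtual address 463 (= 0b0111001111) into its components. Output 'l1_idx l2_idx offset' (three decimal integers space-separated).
Answer: 3 4 15

Derivation:
vaddr = 463 = 0b0111001111
  top 3 bits -> l1_idx = 3
  next 3 bits -> l2_idx = 4
  bottom 4 bits -> offset = 15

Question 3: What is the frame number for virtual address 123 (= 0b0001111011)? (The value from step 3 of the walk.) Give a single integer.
Answer: 76

Derivation:
vaddr = 123: l1_idx=0, l2_idx=7
L1[0] = 1; L2[1][7] = 76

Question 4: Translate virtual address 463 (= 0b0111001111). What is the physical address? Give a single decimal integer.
Answer: 207

Derivation:
vaddr = 463 = 0b0111001111
Split: l1_idx=3, l2_idx=4, offset=15
L1[3] = 0
L2[0][4] = 12
paddr = 12 * 16 + 15 = 207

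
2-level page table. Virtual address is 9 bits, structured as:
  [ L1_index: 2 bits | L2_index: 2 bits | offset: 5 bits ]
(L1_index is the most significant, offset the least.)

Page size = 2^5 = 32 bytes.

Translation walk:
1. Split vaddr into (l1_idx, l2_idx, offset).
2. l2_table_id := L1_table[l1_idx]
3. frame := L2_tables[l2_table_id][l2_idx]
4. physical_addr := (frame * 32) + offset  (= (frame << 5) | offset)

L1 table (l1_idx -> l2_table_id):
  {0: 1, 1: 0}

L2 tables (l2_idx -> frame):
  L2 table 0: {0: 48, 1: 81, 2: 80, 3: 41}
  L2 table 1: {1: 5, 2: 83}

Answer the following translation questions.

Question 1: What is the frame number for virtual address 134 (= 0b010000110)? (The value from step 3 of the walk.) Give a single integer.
vaddr = 134: l1_idx=1, l2_idx=0
L1[1] = 0; L2[0][0] = 48

Answer: 48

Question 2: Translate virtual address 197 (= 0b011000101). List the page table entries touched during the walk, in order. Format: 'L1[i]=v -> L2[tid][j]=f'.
vaddr = 197 = 0b011000101
Split: l1_idx=1, l2_idx=2, offset=5

Answer: L1[1]=0 -> L2[0][2]=80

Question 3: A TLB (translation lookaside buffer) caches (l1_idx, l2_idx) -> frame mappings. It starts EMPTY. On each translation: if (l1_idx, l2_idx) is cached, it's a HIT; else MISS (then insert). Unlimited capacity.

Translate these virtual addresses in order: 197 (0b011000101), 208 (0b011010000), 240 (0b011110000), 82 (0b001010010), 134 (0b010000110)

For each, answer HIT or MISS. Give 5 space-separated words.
Answer: MISS HIT MISS MISS MISS

Derivation:
vaddr=197: (1,2) not in TLB -> MISS, insert
vaddr=208: (1,2) in TLB -> HIT
vaddr=240: (1,3) not in TLB -> MISS, insert
vaddr=82: (0,2) not in TLB -> MISS, insert
vaddr=134: (1,0) not in TLB -> MISS, insert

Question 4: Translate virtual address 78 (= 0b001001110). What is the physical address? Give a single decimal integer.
vaddr = 78 = 0b001001110
Split: l1_idx=0, l2_idx=2, offset=14
L1[0] = 1
L2[1][2] = 83
paddr = 83 * 32 + 14 = 2670

Answer: 2670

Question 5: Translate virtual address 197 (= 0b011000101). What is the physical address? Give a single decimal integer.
Answer: 2565

Derivation:
vaddr = 197 = 0b011000101
Split: l1_idx=1, l2_idx=2, offset=5
L1[1] = 0
L2[0][2] = 80
paddr = 80 * 32 + 5 = 2565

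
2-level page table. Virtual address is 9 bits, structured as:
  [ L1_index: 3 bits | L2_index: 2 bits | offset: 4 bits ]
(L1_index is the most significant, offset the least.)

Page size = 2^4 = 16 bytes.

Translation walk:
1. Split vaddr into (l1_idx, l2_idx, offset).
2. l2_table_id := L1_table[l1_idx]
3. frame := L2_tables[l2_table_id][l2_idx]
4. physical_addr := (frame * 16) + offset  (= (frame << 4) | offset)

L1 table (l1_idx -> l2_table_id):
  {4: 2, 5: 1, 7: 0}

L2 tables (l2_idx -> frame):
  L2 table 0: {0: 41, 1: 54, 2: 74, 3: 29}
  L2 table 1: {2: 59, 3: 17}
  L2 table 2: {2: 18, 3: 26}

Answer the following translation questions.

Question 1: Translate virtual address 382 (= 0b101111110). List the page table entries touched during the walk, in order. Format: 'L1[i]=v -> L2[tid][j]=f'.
Answer: L1[5]=1 -> L2[1][3]=17

Derivation:
vaddr = 382 = 0b101111110
Split: l1_idx=5, l2_idx=3, offset=14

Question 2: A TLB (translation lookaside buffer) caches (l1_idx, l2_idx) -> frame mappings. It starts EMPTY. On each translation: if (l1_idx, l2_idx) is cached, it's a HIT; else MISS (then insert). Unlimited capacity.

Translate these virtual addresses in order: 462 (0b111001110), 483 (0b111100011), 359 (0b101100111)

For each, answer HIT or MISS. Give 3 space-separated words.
Answer: MISS MISS MISS

Derivation:
vaddr=462: (7,0) not in TLB -> MISS, insert
vaddr=483: (7,2) not in TLB -> MISS, insert
vaddr=359: (5,2) not in TLB -> MISS, insert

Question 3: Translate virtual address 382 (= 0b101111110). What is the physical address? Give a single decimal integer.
vaddr = 382 = 0b101111110
Split: l1_idx=5, l2_idx=3, offset=14
L1[5] = 1
L2[1][3] = 17
paddr = 17 * 16 + 14 = 286

Answer: 286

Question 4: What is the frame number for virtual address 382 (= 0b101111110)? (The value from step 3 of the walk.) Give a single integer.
vaddr = 382: l1_idx=5, l2_idx=3
L1[5] = 1; L2[1][3] = 17

Answer: 17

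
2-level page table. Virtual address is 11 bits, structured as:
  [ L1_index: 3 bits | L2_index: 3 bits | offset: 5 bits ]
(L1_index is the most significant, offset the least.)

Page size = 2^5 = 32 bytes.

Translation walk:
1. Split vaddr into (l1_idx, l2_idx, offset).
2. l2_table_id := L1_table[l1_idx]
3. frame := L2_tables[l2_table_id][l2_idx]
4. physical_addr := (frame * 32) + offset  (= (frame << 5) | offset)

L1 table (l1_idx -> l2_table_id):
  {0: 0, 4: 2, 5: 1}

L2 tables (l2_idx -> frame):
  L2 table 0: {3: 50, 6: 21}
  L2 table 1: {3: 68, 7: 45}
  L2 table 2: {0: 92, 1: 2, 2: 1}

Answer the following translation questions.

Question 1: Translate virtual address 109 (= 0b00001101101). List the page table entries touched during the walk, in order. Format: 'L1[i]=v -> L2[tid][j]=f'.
Answer: L1[0]=0 -> L2[0][3]=50

Derivation:
vaddr = 109 = 0b00001101101
Split: l1_idx=0, l2_idx=3, offset=13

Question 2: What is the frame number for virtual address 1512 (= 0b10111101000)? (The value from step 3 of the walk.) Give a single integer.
Answer: 45

Derivation:
vaddr = 1512: l1_idx=5, l2_idx=7
L1[5] = 1; L2[1][7] = 45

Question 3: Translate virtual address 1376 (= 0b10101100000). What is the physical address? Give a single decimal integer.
Answer: 2176

Derivation:
vaddr = 1376 = 0b10101100000
Split: l1_idx=5, l2_idx=3, offset=0
L1[5] = 1
L2[1][3] = 68
paddr = 68 * 32 + 0 = 2176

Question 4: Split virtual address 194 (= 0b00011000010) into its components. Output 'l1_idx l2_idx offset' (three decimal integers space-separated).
Answer: 0 6 2

Derivation:
vaddr = 194 = 0b00011000010
  top 3 bits -> l1_idx = 0
  next 3 bits -> l2_idx = 6
  bottom 5 bits -> offset = 2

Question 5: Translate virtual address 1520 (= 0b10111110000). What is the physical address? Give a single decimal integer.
Answer: 1456

Derivation:
vaddr = 1520 = 0b10111110000
Split: l1_idx=5, l2_idx=7, offset=16
L1[5] = 1
L2[1][7] = 45
paddr = 45 * 32 + 16 = 1456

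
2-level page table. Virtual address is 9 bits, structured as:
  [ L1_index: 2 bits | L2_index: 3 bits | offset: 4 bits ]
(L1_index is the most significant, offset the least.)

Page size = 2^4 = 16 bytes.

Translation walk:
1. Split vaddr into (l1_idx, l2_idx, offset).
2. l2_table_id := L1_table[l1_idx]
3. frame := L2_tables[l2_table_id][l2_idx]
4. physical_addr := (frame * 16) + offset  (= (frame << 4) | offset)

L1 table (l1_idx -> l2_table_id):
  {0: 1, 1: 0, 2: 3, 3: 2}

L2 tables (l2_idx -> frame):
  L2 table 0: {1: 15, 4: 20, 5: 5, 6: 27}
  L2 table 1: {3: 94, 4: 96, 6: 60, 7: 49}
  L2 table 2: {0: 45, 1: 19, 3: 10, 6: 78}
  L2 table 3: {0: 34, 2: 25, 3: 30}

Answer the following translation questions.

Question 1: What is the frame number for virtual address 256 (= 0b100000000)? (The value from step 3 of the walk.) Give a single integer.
Answer: 34

Derivation:
vaddr = 256: l1_idx=2, l2_idx=0
L1[2] = 3; L2[3][0] = 34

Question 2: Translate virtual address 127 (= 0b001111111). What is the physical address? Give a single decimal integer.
vaddr = 127 = 0b001111111
Split: l1_idx=0, l2_idx=7, offset=15
L1[0] = 1
L2[1][7] = 49
paddr = 49 * 16 + 15 = 799

Answer: 799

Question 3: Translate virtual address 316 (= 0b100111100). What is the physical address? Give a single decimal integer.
Answer: 492

Derivation:
vaddr = 316 = 0b100111100
Split: l1_idx=2, l2_idx=3, offset=12
L1[2] = 3
L2[3][3] = 30
paddr = 30 * 16 + 12 = 492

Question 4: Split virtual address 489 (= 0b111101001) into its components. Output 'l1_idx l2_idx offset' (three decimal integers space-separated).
Answer: 3 6 9

Derivation:
vaddr = 489 = 0b111101001
  top 2 bits -> l1_idx = 3
  next 3 bits -> l2_idx = 6
  bottom 4 bits -> offset = 9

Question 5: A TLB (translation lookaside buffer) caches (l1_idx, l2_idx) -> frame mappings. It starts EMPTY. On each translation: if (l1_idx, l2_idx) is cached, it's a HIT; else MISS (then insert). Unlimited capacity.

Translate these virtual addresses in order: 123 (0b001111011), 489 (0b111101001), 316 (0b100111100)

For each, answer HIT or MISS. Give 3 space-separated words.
Answer: MISS MISS MISS

Derivation:
vaddr=123: (0,7) not in TLB -> MISS, insert
vaddr=489: (3,6) not in TLB -> MISS, insert
vaddr=316: (2,3) not in TLB -> MISS, insert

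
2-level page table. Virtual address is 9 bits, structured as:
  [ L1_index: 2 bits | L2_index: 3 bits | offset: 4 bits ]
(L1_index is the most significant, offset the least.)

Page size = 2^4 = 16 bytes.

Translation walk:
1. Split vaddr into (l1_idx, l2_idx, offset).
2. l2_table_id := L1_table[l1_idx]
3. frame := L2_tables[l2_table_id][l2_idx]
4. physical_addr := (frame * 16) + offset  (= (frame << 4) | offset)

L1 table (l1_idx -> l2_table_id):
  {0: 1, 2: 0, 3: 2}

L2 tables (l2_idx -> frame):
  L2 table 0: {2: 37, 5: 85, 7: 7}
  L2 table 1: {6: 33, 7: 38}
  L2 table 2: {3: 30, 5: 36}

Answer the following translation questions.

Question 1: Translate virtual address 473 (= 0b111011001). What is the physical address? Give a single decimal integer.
Answer: 585

Derivation:
vaddr = 473 = 0b111011001
Split: l1_idx=3, l2_idx=5, offset=9
L1[3] = 2
L2[2][5] = 36
paddr = 36 * 16 + 9 = 585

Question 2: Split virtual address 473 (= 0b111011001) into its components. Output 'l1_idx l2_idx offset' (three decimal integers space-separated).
Answer: 3 5 9

Derivation:
vaddr = 473 = 0b111011001
  top 2 bits -> l1_idx = 3
  next 3 bits -> l2_idx = 5
  bottom 4 bits -> offset = 9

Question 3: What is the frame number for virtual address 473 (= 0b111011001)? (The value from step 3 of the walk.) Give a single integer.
vaddr = 473: l1_idx=3, l2_idx=5
L1[3] = 2; L2[2][5] = 36

Answer: 36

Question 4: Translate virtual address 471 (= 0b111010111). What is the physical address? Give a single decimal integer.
vaddr = 471 = 0b111010111
Split: l1_idx=3, l2_idx=5, offset=7
L1[3] = 2
L2[2][5] = 36
paddr = 36 * 16 + 7 = 583

Answer: 583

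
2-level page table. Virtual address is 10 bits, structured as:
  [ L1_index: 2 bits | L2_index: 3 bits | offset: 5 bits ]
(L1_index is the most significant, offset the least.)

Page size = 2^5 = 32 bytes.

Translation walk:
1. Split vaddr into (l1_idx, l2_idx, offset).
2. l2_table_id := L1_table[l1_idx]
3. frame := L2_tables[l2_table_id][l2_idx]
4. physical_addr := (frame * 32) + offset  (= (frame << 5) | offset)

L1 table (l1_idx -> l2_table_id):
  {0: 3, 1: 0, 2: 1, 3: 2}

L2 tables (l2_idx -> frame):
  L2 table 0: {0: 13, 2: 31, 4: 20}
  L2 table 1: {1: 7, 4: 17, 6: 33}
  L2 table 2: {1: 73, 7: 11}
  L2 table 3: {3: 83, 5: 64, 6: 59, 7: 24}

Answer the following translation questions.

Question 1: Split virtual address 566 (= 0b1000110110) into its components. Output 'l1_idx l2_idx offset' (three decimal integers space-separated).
vaddr = 566 = 0b1000110110
  top 2 bits -> l1_idx = 2
  next 3 bits -> l2_idx = 1
  bottom 5 bits -> offset = 22

Answer: 2 1 22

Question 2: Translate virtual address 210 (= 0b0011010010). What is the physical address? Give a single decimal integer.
vaddr = 210 = 0b0011010010
Split: l1_idx=0, l2_idx=6, offset=18
L1[0] = 3
L2[3][6] = 59
paddr = 59 * 32 + 18 = 1906

Answer: 1906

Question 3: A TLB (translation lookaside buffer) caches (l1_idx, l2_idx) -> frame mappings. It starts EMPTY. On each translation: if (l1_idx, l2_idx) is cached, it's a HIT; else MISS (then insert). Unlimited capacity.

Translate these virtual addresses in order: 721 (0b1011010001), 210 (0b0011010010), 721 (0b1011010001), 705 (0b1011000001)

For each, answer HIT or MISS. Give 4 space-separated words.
Answer: MISS MISS HIT HIT

Derivation:
vaddr=721: (2,6) not in TLB -> MISS, insert
vaddr=210: (0,6) not in TLB -> MISS, insert
vaddr=721: (2,6) in TLB -> HIT
vaddr=705: (2,6) in TLB -> HIT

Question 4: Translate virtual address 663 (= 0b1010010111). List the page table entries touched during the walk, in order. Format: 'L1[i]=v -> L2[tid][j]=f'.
vaddr = 663 = 0b1010010111
Split: l1_idx=2, l2_idx=4, offset=23

Answer: L1[2]=1 -> L2[1][4]=17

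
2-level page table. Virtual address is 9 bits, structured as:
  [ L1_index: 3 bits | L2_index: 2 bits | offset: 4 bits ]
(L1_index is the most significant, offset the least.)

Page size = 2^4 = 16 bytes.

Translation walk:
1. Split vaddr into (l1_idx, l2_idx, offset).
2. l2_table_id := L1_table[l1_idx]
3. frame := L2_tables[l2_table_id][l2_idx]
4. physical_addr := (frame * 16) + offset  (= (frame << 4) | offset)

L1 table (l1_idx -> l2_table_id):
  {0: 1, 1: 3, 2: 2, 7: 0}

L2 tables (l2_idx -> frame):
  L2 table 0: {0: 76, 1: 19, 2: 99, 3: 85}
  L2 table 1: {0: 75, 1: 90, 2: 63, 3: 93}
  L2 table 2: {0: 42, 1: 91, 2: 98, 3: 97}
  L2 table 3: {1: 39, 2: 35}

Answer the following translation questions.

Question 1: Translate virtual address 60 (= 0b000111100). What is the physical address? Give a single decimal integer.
Answer: 1500

Derivation:
vaddr = 60 = 0b000111100
Split: l1_idx=0, l2_idx=3, offset=12
L1[0] = 1
L2[1][3] = 93
paddr = 93 * 16 + 12 = 1500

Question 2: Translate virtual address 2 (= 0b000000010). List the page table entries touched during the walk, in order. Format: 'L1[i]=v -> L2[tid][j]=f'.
Answer: L1[0]=1 -> L2[1][0]=75

Derivation:
vaddr = 2 = 0b000000010
Split: l1_idx=0, l2_idx=0, offset=2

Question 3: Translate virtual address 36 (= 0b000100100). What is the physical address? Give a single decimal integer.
Answer: 1012

Derivation:
vaddr = 36 = 0b000100100
Split: l1_idx=0, l2_idx=2, offset=4
L1[0] = 1
L2[1][2] = 63
paddr = 63 * 16 + 4 = 1012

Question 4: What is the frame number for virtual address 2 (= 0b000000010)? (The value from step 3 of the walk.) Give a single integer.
vaddr = 2: l1_idx=0, l2_idx=0
L1[0] = 1; L2[1][0] = 75

Answer: 75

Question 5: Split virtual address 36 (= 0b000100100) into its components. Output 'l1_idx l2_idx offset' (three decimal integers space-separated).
Answer: 0 2 4

Derivation:
vaddr = 36 = 0b000100100
  top 3 bits -> l1_idx = 0
  next 2 bits -> l2_idx = 2
  bottom 4 bits -> offset = 4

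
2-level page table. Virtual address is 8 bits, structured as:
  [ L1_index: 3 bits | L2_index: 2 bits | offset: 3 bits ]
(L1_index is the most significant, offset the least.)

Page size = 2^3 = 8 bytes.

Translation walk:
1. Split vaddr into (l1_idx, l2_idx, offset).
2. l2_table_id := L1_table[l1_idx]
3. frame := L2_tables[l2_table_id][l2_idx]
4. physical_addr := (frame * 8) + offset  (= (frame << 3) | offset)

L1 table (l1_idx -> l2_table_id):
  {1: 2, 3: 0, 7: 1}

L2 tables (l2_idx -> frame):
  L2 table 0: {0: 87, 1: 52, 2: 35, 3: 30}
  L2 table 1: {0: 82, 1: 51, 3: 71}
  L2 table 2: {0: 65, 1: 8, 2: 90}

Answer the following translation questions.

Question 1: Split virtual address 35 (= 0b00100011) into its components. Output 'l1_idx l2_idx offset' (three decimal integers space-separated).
vaddr = 35 = 0b00100011
  top 3 bits -> l1_idx = 1
  next 2 bits -> l2_idx = 0
  bottom 3 bits -> offset = 3

Answer: 1 0 3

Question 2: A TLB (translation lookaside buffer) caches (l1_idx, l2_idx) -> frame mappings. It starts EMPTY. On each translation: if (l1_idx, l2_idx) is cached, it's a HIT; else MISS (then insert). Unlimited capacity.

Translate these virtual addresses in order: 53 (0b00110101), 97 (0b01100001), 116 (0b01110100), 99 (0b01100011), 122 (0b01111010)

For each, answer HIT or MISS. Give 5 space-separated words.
Answer: MISS MISS MISS HIT MISS

Derivation:
vaddr=53: (1,2) not in TLB -> MISS, insert
vaddr=97: (3,0) not in TLB -> MISS, insert
vaddr=116: (3,2) not in TLB -> MISS, insert
vaddr=99: (3,0) in TLB -> HIT
vaddr=122: (3,3) not in TLB -> MISS, insert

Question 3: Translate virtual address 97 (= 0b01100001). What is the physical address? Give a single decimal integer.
Answer: 697

Derivation:
vaddr = 97 = 0b01100001
Split: l1_idx=3, l2_idx=0, offset=1
L1[3] = 0
L2[0][0] = 87
paddr = 87 * 8 + 1 = 697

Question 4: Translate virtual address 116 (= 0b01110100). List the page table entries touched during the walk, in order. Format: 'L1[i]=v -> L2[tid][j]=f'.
vaddr = 116 = 0b01110100
Split: l1_idx=3, l2_idx=2, offset=4

Answer: L1[3]=0 -> L2[0][2]=35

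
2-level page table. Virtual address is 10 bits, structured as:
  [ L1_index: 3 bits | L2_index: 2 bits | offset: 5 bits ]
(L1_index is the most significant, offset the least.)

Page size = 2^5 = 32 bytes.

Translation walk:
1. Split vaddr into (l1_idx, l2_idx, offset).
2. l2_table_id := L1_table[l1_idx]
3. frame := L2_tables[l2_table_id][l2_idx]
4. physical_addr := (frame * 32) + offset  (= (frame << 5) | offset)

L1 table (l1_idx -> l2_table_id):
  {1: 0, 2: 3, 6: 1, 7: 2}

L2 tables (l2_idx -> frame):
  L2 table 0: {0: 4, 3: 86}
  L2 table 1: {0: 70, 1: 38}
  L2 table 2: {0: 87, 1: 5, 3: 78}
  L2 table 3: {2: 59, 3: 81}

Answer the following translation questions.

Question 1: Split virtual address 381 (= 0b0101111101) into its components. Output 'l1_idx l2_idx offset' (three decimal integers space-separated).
vaddr = 381 = 0b0101111101
  top 3 bits -> l1_idx = 2
  next 2 bits -> l2_idx = 3
  bottom 5 bits -> offset = 29

Answer: 2 3 29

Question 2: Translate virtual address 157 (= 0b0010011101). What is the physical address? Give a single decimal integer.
vaddr = 157 = 0b0010011101
Split: l1_idx=1, l2_idx=0, offset=29
L1[1] = 0
L2[0][0] = 4
paddr = 4 * 32 + 29 = 157

Answer: 157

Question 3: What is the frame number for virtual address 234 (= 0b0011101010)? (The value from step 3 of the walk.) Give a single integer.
Answer: 86

Derivation:
vaddr = 234: l1_idx=1, l2_idx=3
L1[1] = 0; L2[0][3] = 86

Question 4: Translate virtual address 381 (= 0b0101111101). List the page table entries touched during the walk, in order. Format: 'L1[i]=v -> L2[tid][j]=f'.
vaddr = 381 = 0b0101111101
Split: l1_idx=2, l2_idx=3, offset=29

Answer: L1[2]=3 -> L2[3][3]=81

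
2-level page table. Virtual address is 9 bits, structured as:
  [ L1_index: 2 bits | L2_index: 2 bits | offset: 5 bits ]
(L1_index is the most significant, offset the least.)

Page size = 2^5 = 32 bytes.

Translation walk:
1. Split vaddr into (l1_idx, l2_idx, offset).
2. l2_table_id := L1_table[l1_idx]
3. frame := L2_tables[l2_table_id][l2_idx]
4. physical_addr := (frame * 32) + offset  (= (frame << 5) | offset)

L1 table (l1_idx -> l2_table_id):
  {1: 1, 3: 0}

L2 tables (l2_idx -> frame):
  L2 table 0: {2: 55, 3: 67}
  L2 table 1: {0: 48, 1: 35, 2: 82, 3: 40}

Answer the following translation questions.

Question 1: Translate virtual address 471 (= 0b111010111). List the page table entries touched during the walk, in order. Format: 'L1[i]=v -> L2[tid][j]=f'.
Answer: L1[3]=0 -> L2[0][2]=55

Derivation:
vaddr = 471 = 0b111010111
Split: l1_idx=3, l2_idx=2, offset=23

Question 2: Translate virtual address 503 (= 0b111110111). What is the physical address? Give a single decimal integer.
vaddr = 503 = 0b111110111
Split: l1_idx=3, l2_idx=3, offset=23
L1[3] = 0
L2[0][3] = 67
paddr = 67 * 32 + 23 = 2167

Answer: 2167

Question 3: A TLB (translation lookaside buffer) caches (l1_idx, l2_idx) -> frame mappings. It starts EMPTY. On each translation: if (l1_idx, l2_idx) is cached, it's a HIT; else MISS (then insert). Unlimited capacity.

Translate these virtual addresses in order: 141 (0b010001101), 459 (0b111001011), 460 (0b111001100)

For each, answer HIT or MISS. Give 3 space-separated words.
vaddr=141: (1,0) not in TLB -> MISS, insert
vaddr=459: (3,2) not in TLB -> MISS, insert
vaddr=460: (3,2) in TLB -> HIT

Answer: MISS MISS HIT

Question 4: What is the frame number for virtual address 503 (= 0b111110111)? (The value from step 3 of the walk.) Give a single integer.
vaddr = 503: l1_idx=3, l2_idx=3
L1[3] = 0; L2[0][3] = 67

Answer: 67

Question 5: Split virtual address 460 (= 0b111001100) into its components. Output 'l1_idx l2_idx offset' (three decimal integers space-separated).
Answer: 3 2 12

Derivation:
vaddr = 460 = 0b111001100
  top 2 bits -> l1_idx = 3
  next 2 bits -> l2_idx = 2
  bottom 5 bits -> offset = 12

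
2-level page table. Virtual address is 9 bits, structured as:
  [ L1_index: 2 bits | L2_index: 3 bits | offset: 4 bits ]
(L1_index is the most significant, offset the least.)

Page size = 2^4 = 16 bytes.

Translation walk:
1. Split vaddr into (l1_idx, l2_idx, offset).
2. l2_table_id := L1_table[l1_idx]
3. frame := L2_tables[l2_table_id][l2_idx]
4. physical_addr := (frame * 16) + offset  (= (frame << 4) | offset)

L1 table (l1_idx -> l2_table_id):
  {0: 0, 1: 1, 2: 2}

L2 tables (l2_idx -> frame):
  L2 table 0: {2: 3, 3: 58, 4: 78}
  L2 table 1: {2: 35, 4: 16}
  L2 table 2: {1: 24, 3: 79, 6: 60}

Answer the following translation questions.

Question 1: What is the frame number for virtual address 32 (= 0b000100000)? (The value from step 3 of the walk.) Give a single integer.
vaddr = 32: l1_idx=0, l2_idx=2
L1[0] = 0; L2[0][2] = 3

Answer: 3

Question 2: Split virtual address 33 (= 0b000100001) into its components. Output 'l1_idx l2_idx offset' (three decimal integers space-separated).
Answer: 0 2 1

Derivation:
vaddr = 33 = 0b000100001
  top 2 bits -> l1_idx = 0
  next 3 bits -> l2_idx = 2
  bottom 4 bits -> offset = 1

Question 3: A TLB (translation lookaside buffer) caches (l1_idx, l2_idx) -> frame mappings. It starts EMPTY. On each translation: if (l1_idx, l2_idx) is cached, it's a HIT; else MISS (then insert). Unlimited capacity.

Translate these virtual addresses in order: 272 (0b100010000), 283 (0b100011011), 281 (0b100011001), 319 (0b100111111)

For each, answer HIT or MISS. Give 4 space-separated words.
Answer: MISS HIT HIT MISS

Derivation:
vaddr=272: (2,1) not in TLB -> MISS, insert
vaddr=283: (2,1) in TLB -> HIT
vaddr=281: (2,1) in TLB -> HIT
vaddr=319: (2,3) not in TLB -> MISS, insert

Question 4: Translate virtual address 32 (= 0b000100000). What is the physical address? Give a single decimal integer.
Answer: 48

Derivation:
vaddr = 32 = 0b000100000
Split: l1_idx=0, l2_idx=2, offset=0
L1[0] = 0
L2[0][2] = 3
paddr = 3 * 16 + 0 = 48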